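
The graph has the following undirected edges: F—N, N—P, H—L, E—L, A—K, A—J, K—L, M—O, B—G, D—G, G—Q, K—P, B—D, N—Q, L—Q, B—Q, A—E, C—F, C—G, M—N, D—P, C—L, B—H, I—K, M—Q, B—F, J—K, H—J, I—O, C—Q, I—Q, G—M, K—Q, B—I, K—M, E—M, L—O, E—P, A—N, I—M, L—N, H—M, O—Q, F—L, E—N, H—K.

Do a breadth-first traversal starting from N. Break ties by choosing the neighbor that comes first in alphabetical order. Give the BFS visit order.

Visit N; enqueue A, E, F, L, M, P, Q → queue [A, E, F, L, M, P, Q]
Visit A; enqueue J, K → queue [E, F, L, M, P, Q, J, K]
Visit E → queue [F, L, M, P, Q, J, K]
Visit F; enqueue B, C → queue [L, M, P, Q, J, K, B, C]
Visit L; enqueue H, O → queue [M, P, Q, J, K, B, C, H, O]
Visit M; enqueue G, I → queue [P, Q, J, K, B, C, H, O, G, I]
Visit P; enqueue D → queue [Q, J, K, B, C, H, O, G, I, D]
Visit Q → queue [J, K, B, C, H, O, G, I, D]
Visit J → queue [K, B, C, H, O, G, I, D]
Visit K → queue [B, C, H, O, G, I, D]
Visit B → queue [C, H, O, G, I, D]
Visit C → queue [H, O, G, I, D]
Visit H → queue [O, G, I, D]
Visit O → queue [G, I, D]
Visit G → queue [I, D]
Visit I → queue [D]
Visit D → queue []

N → A → E → F → L → M → P → Q → J → K → B → C → H → O → G → I → D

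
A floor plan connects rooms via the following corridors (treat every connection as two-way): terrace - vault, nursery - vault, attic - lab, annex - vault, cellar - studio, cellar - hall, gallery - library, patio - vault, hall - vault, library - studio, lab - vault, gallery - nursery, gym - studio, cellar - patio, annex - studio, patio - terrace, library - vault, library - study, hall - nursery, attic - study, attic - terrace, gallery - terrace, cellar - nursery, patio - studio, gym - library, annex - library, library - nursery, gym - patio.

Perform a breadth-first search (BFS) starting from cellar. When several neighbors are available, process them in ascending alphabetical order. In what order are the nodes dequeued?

Visit cellar; enqueue hall, nursery, patio, studio → queue [hall, nursery, patio, studio]
Visit hall; enqueue vault → queue [nursery, patio, studio, vault]
Visit nursery; enqueue gallery, library → queue [patio, studio, vault, gallery, library]
Visit patio; enqueue gym, terrace → queue [studio, vault, gallery, library, gym, terrace]
Visit studio; enqueue annex → queue [vault, gallery, library, gym, terrace, annex]
Visit vault; enqueue lab → queue [gallery, library, gym, terrace, annex, lab]
Visit gallery → queue [library, gym, terrace, annex, lab]
Visit library; enqueue study → queue [gym, terrace, annex, lab, study]
Visit gym → queue [terrace, annex, lab, study]
Visit terrace; enqueue attic → queue [annex, lab, study, attic]
Visit annex → queue [lab, study, attic]
Visit lab → queue [study, attic]
Visit study → queue [attic]
Visit attic → queue []

cellar hall nursery patio studio vault gallery library gym terrace annex lab study attic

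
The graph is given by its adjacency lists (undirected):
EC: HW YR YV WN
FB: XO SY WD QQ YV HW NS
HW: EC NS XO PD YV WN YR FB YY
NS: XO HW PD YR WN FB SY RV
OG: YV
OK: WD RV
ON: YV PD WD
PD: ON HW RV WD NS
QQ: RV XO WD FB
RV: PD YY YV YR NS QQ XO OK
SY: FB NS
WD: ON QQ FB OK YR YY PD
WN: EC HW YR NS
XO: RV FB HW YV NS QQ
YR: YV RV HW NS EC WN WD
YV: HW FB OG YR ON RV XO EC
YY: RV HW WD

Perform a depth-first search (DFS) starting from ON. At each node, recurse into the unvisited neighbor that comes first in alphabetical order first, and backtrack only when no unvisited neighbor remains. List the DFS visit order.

ON PD HW EC WN NS FB QQ RV OK WD YR YV OG XO YY SY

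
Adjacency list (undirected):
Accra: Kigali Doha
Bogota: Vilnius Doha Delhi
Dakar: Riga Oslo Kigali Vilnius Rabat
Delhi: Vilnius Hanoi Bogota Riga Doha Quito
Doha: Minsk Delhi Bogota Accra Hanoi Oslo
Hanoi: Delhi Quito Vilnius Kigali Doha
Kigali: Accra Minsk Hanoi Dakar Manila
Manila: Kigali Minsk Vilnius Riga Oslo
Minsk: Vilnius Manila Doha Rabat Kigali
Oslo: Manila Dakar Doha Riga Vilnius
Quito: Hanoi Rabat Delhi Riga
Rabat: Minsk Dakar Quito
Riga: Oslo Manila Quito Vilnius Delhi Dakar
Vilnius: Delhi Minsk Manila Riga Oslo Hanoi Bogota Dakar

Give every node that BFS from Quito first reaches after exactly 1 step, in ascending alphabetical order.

Level 0: Quito
Level 1: Delhi, Hanoi, Rabat, Riga
Level 2: Bogota, Dakar, Doha, Kigali, Manila, Minsk, Oslo, Vilnius
Level 3: Accra

Delhi, Hanoi, Rabat, Riga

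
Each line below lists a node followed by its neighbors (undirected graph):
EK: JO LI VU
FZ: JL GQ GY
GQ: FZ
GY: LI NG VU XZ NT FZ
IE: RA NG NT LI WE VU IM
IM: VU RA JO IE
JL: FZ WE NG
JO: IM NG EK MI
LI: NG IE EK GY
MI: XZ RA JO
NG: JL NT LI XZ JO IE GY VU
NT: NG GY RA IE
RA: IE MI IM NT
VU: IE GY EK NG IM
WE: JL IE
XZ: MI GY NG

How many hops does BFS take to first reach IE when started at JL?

Level 0: JL
Level 1: FZ, NG, WE
Level 2: GQ, GY, IE, JO, LI, NT, VU, XZ
Level 3: EK, IM, MI, RA
IE first appears at level 2.

2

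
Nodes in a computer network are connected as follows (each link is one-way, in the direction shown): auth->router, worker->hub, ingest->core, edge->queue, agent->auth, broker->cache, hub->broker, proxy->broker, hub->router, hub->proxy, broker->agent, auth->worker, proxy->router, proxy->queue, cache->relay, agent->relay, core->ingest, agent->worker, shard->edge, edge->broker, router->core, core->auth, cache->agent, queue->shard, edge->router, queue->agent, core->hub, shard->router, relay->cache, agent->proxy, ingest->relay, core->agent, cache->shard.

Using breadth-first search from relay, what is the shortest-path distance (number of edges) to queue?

4

Level 0: relay
Level 1: cache
Level 2: agent, shard
Level 3: auth, edge, proxy, router, worker
Level 4: broker, core, hub, queue
Level 5: ingest
queue first appears at level 4.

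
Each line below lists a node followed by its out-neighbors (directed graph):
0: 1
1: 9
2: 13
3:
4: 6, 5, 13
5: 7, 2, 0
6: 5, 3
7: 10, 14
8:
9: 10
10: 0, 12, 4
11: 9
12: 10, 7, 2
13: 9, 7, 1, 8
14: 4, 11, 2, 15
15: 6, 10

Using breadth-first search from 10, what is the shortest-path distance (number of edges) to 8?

3

Level 0: 10
Level 1: 0, 4, 12
Level 2: 1, 2, 5, 6, 7, 13
Level 3: 3, 8, 9, 14
Level 4: 11, 15
8 first appears at level 3.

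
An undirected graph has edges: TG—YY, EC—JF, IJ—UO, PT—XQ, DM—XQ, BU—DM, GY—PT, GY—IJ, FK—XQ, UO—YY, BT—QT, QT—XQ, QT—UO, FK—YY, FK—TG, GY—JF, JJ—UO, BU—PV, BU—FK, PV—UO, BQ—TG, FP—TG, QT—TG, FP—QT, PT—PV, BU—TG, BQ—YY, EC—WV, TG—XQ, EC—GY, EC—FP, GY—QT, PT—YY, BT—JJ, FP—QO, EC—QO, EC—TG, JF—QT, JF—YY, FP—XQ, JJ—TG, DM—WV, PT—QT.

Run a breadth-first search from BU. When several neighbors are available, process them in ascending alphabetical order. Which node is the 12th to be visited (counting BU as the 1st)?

EC

Visit BU; enqueue DM, FK, PV, TG → queue [DM, FK, PV, TG]
Visit DM; enqueue WV, XQ → queue [FK, PV, TG, WV, XQ]
Visit FK; enqueue YY → queue [PV, TG, WV, XQ, YY]
Visit PV; enqueue PT, UO → queue [TG, WV, XQ, YY, PT, UO]
Visit TG; enqueue BQ, EC, FP, JJ, QT → queue [WV, XQ, YY, PT, UO, BQ, EC, FP, JJ, QT]
Visit WV → queue [XQ, YY, PT, UO, BQ, EC, FP, JJ, QT]
Visit XQ → queue [YY, PT, UO, BQ, EC, FP, JJ, QT]
Visit YY; enqueue JF → queue [PT, UO, BQ, EC, FP, JJ, QT, JF]
Visit PT; enqueue GY → queue [UO, BQ, EC, FP, JJ, QT, JF, GY]
Visit UO; enqueue IJ → queue [BQ, EC, FP, JJ, QT, JF, GY, IJ]
Visit BQ → queue [EC, FP, JJ, QT, JF, GY, IJ]
Visit EC; enqueue QO → queue [FP, JJ, QT, JF, GY, IJ, QO]
Visit FP → queue [JJ, QT, JF, GY, IJ, QO]
Visit JJ; enqueue BT → queue [QT, JF, GY, IJ, QO, BT]
Visit QT → queue [JF, GY, IJ, QO, BT]
Visit JF → queue [GY, IJ, QO, BT]
Visit GY → queue [IJ, QO, BT]
Visit IJ → queue [QO, BT]
Visit QO → queue [BT]
Visit BT → queue []

Visit order: BU, DM, FK, PV, TG, WV, XQ, YY, PT, UO, BQ, EC, FP, JJ, QT, JF, GY, IJ, QO, BT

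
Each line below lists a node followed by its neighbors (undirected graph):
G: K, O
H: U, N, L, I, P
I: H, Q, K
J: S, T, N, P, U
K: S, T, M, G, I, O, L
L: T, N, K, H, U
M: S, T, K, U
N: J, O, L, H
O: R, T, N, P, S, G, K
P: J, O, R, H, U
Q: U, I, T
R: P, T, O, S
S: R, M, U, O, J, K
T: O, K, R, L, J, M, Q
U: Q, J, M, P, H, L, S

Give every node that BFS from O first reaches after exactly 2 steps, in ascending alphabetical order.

Level 0: O
Level 1: G, K, N, P, R, S, T
Level 2: H, I, J, L, M, Q, U

H, I, J, L, M, Q, U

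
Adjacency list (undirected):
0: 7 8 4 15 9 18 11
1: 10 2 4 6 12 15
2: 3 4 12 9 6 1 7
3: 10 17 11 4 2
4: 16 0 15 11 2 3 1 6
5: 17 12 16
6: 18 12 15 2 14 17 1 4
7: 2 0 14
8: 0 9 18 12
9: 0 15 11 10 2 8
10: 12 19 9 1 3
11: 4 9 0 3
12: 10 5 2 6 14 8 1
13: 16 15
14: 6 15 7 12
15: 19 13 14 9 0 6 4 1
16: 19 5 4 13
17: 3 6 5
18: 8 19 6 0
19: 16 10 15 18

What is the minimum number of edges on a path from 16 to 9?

3

Level 0: 16
Level 1: 4, 5, 13, 19
Level 2: 0, 1, 2, 3, 6, 10, 11, 12, 15, 17, 18
Level 3: 7, 8, 9, 14
9 first appears at level 3.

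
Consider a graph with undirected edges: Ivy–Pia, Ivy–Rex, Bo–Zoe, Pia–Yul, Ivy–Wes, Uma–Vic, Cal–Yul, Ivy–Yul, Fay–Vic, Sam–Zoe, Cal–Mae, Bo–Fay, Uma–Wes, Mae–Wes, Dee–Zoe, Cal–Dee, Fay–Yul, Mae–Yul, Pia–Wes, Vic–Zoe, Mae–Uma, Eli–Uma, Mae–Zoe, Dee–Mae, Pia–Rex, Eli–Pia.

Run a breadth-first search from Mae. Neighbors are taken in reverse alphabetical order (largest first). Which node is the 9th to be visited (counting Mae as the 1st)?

Visit Mae; enqueue Zoe, Yul, Wes, Uma, Dee, Cal → queue [Zoe, Yul, Wes, Uma, Dee, Cal]
Visit Zoe; enqueue Vic, Sam, Bo → queue [Yul, Wes, Uma, Dee, Cal, Vic, Sam, Bo]
Visit Yul; enqueue Pia, Ivy, Fay → queue [Wes, Uma, Dee, Cal, Vic, Sam, Bo, Pia, Ivy, Fay]
Visit Wes → queue [Uma, Dee, Cal, Vic, Sam, Bo, Pia, Ivy, Fay]
Visit Uma; enqueue Eli → queue [Dee, Cal, Vic, Sam, Bo, Pia, Ivy, Fay, Eli]
Visit Dee → queue [Cal, Vic, Sam, Bo, Pia, Ivy, Fay, Eli]
Visit Cal → queue [Vic, Sam, Bo, Pia, Ivy, Fay, Eli]
Visit Vic → queue [Sam, Bo, Pia, Ivy, Fay, Eli]
Visit Sam → queue [Bo, Pia, Ivy, Fay, Eli]
Visit Bo → queue [Pia, Ivy, Fay, Eli]
Visit Pia; enqueue Rex → queue [Ivy, Fay, Eli, Rex]
Visit Ivy → queue [Fay, Eli, Rex]
Visit Fay → queue [Eli, Rex]
Visit Eli → queue [Rex]
Visit Rex → queue []

Visit order: Mae, Zoe, Yul, Wes, Uma, Dee, Cal, Vic, Sam, Bo, Pia, Ivy, Fay, Eli, Rex

Sam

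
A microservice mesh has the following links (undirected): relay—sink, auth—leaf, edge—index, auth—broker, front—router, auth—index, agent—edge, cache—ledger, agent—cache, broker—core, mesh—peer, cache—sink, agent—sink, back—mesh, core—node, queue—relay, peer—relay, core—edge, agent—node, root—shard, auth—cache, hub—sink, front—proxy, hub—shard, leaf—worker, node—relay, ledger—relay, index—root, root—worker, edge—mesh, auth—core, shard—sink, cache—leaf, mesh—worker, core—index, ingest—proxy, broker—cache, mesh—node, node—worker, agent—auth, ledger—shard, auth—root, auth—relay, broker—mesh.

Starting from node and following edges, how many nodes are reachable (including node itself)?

20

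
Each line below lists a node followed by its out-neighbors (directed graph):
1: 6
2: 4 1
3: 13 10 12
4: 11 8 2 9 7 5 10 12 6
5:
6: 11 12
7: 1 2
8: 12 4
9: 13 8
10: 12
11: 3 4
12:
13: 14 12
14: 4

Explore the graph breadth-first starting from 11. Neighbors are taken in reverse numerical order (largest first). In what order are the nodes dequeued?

11 -> 4 -> 3 -> 12 -> 10 -> 9 -> 8 -> 7 -> 6 -> 5 -> 2 -> 13 -> 1 -> 14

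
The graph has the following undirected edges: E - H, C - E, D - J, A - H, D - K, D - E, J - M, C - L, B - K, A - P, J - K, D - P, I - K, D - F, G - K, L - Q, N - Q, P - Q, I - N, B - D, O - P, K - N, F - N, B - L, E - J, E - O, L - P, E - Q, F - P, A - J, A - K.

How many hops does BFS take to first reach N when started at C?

3

Level 0: C
Level 1: E, L
Level 2: B, D, H, J, O, P, Q
Level 3: A, F, K, M, N
Level 4: G, I
N first appears at level 3.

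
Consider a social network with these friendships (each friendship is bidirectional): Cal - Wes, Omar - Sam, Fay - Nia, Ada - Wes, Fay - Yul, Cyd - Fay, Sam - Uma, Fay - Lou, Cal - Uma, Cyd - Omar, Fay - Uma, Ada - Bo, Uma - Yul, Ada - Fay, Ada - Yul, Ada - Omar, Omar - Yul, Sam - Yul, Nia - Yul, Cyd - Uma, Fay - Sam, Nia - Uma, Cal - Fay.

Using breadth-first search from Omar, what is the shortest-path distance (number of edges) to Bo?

Level 0: Omar
Level 1: Ada, Cyd, Sam, Yul
Level 2: Bo, Fay, Nia, Uma, Wes
Level 3: Cal, Lou
Bo first appears at level 2.

2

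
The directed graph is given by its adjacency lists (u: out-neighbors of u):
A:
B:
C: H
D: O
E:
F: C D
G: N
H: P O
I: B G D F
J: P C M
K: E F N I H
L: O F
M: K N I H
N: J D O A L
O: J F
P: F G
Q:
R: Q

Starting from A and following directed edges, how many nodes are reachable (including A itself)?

1

BFS from A visits: A
Reachable nodes: 1 of 18 total.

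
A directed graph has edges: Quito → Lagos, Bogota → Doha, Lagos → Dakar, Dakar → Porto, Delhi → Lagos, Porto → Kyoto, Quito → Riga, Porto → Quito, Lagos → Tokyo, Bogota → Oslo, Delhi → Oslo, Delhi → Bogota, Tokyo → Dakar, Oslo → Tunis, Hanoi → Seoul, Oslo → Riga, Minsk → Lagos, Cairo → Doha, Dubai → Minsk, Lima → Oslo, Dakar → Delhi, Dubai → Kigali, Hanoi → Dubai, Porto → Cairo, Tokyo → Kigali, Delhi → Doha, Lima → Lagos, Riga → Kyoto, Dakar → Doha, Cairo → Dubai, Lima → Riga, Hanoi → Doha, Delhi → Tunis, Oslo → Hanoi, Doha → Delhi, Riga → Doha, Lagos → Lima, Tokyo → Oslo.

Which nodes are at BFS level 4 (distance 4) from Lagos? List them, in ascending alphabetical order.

Level 0: Lagos
Level 1: Dakar, Lima, Tokyo
Level 2: Delhi, Doha, Kigali, Oslo, Porto, Riga
Level 3: Bogota, Cairo, Hanoi, Kyoto, Quito, Tunis
Level 4: Dubai, Seoul
Level 5: Minsk

Dubai, Seoul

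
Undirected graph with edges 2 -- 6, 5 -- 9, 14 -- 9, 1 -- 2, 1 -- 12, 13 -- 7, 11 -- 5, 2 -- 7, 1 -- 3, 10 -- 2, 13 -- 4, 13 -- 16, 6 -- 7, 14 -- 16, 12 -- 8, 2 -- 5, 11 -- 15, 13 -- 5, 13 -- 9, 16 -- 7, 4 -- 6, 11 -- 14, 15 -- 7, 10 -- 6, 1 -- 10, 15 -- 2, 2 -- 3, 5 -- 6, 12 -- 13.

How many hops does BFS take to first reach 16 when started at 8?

3

Level 0: 8
Level 1: 12
Level 2: 1, 13
Level 3: 2, 3, 4, 5, 7, 9, 10, 16
Level 4: 6, 11, 14, 15
16 first appears at level 3.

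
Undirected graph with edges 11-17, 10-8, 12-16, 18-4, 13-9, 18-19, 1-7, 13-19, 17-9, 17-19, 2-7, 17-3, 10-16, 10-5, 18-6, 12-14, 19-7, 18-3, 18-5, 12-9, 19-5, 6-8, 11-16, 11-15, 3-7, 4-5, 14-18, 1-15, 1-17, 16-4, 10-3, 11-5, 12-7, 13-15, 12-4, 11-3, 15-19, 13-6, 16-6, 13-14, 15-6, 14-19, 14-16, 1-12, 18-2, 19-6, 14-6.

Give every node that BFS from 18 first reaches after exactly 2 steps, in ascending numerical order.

Level 0: 18
Level 1: 2, 3, 4, 5, 6, 14, 19
Level 2: 7, 8, 10, 11, 12, 13, 15, 16, 17
Level 3: 1, 9

7, 8, 10, 11, 12, 13, 15, 16, 17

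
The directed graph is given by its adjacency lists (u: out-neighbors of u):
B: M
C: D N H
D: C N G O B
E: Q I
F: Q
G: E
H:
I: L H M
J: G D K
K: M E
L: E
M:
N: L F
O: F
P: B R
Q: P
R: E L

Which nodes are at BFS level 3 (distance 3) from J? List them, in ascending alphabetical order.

Level 0: J
Level 1: D, G, K
Level 2: B, C, E, M, N, O
Level 3: F, H, I, L, Q
Level 4: P
Level 5: R

F, H, I, L, Q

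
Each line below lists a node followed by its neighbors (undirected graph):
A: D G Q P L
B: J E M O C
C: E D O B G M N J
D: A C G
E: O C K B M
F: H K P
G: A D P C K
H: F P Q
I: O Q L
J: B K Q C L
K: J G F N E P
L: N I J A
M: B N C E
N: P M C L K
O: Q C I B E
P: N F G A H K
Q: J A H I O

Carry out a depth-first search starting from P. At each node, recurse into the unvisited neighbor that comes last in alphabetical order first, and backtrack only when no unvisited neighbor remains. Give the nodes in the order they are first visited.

P -> N -> M -> E -> O -> Q -> J -> L -> I -> A -> G -> K -> F -> H -> D -> C -> B

Visit P
P → N
N → M
M → E
E → O
O → Q
Q → J
J → L
L → I
L → A
A → G
G → K
K → F
F → H
G → D
D → C
C → B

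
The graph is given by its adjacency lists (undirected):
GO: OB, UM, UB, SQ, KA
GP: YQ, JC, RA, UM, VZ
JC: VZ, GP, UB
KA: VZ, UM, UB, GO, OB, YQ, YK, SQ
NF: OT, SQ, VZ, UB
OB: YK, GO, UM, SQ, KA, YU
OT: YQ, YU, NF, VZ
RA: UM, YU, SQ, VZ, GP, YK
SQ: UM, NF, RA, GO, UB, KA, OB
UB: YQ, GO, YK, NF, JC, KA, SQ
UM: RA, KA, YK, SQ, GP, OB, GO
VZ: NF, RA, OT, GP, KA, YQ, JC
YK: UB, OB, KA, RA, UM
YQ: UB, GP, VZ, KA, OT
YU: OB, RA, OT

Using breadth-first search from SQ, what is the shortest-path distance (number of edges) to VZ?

2

Level 0: SQ
Level 1: GO, KA, NF, OB, RA, UB, UM
Level 2: GP, JC, OT, VZ, YK, YQ, YU
VZ first appears at level 2.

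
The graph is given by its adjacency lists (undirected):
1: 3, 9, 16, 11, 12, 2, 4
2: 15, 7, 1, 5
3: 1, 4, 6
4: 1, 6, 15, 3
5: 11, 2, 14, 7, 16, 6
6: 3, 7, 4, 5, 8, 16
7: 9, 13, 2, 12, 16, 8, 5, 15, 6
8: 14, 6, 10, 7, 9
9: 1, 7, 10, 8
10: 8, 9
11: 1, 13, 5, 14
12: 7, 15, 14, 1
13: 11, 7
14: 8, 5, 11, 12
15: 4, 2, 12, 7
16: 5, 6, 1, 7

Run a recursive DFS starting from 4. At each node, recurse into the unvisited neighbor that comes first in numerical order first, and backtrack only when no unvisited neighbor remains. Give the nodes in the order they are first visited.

4 1 2 5 6 3 7 8 9 10 14 11 13 12 15 16

Visit 4
4 → 1
1 → 2
2 → 5
5 → 6
6 → 3
6 → 7
7 → 8
8 → 9
9 → 10
8 → 14
14 → 11
11 → 13
14 → 12
12 → 15
7 → 16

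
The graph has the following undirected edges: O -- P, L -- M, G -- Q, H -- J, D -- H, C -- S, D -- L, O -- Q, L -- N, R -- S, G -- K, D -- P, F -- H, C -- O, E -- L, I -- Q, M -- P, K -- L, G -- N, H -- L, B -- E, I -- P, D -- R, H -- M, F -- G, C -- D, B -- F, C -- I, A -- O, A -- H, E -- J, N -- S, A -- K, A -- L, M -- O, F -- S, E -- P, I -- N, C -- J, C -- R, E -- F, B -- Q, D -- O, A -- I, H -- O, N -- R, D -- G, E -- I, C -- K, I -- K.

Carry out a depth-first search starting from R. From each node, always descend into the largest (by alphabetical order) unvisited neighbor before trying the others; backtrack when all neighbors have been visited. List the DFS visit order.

R -> S -> N -> L -> M -> P -> O -> Q -> I -> K -> G -> F -> H -> J -> E -> B -> C -> D -> A

Visit R
R → S
S → N
N → L
L → M
M → P
P → O
O → Q
Q → I
I → K
K → G
G → F
F → H
H → J
J → E
E → B
J → C
C → D
H → A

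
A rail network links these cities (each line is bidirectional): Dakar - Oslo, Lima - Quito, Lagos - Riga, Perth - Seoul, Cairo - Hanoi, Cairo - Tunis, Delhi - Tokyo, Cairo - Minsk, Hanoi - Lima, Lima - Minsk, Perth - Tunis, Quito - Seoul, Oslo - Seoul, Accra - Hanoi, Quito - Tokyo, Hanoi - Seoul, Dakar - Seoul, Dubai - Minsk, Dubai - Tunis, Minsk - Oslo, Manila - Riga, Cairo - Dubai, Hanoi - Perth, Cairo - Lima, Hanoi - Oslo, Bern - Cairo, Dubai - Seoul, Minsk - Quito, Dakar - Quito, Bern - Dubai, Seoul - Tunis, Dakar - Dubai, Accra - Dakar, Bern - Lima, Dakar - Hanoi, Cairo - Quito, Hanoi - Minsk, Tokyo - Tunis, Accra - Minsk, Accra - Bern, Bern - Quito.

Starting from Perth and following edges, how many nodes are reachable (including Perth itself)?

15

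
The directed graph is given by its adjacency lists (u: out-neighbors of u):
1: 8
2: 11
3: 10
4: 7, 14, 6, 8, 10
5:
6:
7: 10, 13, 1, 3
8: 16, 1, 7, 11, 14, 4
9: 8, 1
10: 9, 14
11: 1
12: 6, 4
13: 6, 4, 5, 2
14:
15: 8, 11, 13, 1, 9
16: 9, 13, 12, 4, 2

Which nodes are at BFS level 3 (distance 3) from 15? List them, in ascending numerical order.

Level 0: 15
Level 1: 1, 8, 9, 11, 13
Level 2: 2, 4, 5, 6, 7, 14, 16
Level 3: 3, 10, 12

3, 10, 12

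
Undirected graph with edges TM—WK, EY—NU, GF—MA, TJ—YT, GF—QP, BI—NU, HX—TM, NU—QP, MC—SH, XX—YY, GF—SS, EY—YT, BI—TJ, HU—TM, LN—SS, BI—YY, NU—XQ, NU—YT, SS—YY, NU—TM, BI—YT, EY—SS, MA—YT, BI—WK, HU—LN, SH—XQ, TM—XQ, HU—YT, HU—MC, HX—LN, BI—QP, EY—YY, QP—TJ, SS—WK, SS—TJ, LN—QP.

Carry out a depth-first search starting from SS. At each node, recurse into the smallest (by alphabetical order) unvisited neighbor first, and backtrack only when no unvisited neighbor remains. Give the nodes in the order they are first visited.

SS, EY, NU, BI, QP, GF, MA, YT, HU, LN, HX, TM, WK, XQ, SH, MC, TJ, YY, XX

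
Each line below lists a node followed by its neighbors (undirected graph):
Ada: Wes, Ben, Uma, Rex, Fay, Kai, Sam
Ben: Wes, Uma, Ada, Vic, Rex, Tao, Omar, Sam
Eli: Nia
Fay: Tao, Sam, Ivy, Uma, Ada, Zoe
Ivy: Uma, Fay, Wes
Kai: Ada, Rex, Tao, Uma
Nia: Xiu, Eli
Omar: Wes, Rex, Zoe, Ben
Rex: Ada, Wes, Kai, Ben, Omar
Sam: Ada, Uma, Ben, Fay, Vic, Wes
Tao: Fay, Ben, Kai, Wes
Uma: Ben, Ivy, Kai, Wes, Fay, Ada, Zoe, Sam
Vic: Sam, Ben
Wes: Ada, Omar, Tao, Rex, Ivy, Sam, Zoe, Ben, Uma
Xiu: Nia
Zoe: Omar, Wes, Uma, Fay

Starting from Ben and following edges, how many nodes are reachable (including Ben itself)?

13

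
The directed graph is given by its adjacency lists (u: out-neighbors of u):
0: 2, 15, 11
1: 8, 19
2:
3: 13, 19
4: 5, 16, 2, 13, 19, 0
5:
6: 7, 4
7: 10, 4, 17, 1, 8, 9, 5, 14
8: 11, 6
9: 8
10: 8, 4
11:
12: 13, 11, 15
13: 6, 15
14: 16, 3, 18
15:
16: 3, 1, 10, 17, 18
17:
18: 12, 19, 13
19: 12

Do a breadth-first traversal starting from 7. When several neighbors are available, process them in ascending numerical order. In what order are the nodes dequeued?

Visit 7; enqueue 1, 4, 5, 8, 9, 10, 14, 17 → queue [1, 4, 5, 8, 9, 10, 14, 17]
Visit 1; enqueue 19 → queue [4, 5, 8, 9, 10, 14, 17, 19]
Visit 4; enqueue 0, 2, 13, 16 → queue [5, 8, 9, 10, 14, 17, 19, 0, 2, 13, 16]
Visit 5 → queue [8, 9, 10, 14, 17, 19, 0, 2, 13, 16]
Visit 8; enqueue 6, 11 → queue [9, 10, 14, 17, 19, 0, 2, 13, 16, 6, 11]
Visit 9 → queue [10, 14, 17, 19, 0, 2, 13, 16, 6, 11]
Visit 10 → queue [14, 17, 19, 0, 2, 13, 16, 6, 11]
Visit 14; enqueue 3, 18 → queue [17, 19, 0, 2, 13, 16, 6, 11, 3, 18]
Visit 17 → queue [19, 0, 2, 13, 16, 6, 11, 3, 18]
Visit 19; enqueue 12 → queue [0, 2, 13, 16, 6, 11, 3, 18, 12]
Visit 0; enqueue 15 → queue [2, 13, 16, 6, 11, 3, 18, 12, 15]
Visit 2 → queue [13, 16, 6, 11, 3, 18, 12, 15]
Visit 13 → queue [16, 6, 11, 3, 18, 12, 15]
Visit 16 → queue [6, 11, 3, 18, 12, 15]
Visit 6 → queue [11, 3, 18, 12, 15]
Visit 11 → queue [3, 18, 12, 15]
Visit 3 → queue [18, 12, 15]
Visit 18 → queue [12, 15]
Visit 12 → queue [15]
Visit 15 → queue []

7 → 1 → 4 → 5 → 8 → 9 → 10 → 14 → 17 → 19 → 0 → 2 → 13 → 16 → 6 → 11 → 3 → 18 → 12 → 15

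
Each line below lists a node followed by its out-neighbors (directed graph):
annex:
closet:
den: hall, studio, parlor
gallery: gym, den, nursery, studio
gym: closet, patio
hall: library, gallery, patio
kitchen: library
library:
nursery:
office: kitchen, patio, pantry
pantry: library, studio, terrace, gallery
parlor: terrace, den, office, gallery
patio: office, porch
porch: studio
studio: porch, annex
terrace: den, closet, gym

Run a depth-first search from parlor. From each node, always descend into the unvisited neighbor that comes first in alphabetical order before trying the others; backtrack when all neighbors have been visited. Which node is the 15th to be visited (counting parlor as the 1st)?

terrace

Visit parlor
parlor → den
den → hall
hall → gallery
gallery → gym
gym → closet
gym → patio
patio → office
office → kitchen
kitchen → library
office → pantry
pantry → studio
studio → annex
studio → porch
pantry → terrace
gallery → nursery

Visit order: parlor, den, hall, gallery, gym, closet, patio, office, kitchen, library, pantry, studio, annex, porch, terrace, nursery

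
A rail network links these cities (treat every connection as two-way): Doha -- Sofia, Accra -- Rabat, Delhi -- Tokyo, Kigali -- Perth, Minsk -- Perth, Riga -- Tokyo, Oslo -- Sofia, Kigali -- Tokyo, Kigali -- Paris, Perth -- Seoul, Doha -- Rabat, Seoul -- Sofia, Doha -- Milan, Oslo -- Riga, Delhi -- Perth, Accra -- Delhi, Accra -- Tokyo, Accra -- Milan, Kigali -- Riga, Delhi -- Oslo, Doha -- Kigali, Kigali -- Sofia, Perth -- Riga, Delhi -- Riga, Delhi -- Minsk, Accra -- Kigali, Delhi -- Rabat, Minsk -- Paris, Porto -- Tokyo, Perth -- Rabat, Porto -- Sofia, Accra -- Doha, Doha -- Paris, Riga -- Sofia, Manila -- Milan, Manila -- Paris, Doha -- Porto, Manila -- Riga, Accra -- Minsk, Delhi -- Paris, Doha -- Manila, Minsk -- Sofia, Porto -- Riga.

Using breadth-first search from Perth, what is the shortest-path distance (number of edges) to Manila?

Level 0: Perth
Level 1: Delhi, Kigali, Minsk, Rabat, Riga, Seoul
Level 2: Accra, Doha, Manila, Oslo, Paris, Porto, Sofia, Tokyo
Level 3: Milan
Manila first appears at level 2.

2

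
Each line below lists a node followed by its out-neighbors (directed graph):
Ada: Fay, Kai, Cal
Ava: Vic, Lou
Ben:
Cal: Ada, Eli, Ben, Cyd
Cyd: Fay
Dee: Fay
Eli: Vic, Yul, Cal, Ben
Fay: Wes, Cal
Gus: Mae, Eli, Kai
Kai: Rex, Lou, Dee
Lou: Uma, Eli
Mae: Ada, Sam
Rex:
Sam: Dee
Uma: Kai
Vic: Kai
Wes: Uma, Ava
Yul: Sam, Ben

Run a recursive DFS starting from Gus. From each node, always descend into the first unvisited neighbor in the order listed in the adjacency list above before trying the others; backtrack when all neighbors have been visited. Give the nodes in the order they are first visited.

Gus -> Mae -> Ada -> Fay -> Wes -> Uma -> Kai -> Rex -> Lou -> Eli -> Vic -> Yul -> Sam -> Dee -> Ben -> Cal -> Cyd -> Ava

Visit Gus
Gus → Mae
Mae → Ada
Ada → Fay
Fay → Wes
Wes → Uma
Uma → Kai
Kai → Rex
Kai → Lou
Lou → Eli
Eli → Vic
Eli → Yul
Yul → Sam
Sam → Dee
Yul → Ben
Eli → Cal
Cal → Cyd
Wes → Ava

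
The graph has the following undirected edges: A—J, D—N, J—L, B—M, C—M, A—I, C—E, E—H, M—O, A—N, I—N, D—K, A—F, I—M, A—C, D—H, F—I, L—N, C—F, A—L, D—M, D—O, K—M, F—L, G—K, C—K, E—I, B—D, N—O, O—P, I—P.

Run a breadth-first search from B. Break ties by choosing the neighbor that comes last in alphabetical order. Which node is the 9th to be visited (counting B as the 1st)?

Visit B; enqueue M, D → queue [M, D]
Visit M; enqueue O, K, I, C → queue [D, O, K, I, C]
Visit D; enqueue N, H → queue [O, K, I, C, N, H]
Visit O; enqueue P → queue [K, I, C, N, H, P]
Visit K; enqueue G → queue [I, C, N, H, P, G]
Visit I; enqueue F, E, A → queue [C, N, H, P, G, F, E, A]
Visit C → queue [N, H, P, G, F, E, A]
Visit N; enqueue L → queue [H, P, G, F, E, A, L]
Visit H → queue [P, G, F, E, A, L]
Visit P → queue [G, F, E, A, L]
Visit G → queue [F, E, A, L]
Visit F → queue [E, A, L]
Visit E → queue [A, L]
Visit A; enqueue J → queue [L, J]
Visit L → queue [J]
Visit J → queue []

Visit order: B, M, D, O, K, I, C, N, H, P, G, F, E, A, L, J

H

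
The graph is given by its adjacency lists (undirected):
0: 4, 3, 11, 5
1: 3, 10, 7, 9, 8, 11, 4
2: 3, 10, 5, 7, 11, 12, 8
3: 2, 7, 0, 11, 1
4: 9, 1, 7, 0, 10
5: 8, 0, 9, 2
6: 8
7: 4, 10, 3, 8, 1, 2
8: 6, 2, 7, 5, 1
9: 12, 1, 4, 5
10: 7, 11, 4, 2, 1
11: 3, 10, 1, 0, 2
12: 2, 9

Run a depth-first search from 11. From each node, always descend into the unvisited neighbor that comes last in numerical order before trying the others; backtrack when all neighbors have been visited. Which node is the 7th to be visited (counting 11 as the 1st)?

9

Visit 11
11 → 10
10 → 7
7 → 8
8 → 6
8 → 5
5 → 9
9 → 12
12 → 2
2 → 3
3 → 1
1 → 4
4 → 0

Visit order: 11, 10, 7, 8, 6, 5, 9, 12, 2, 3, 1, 4, 0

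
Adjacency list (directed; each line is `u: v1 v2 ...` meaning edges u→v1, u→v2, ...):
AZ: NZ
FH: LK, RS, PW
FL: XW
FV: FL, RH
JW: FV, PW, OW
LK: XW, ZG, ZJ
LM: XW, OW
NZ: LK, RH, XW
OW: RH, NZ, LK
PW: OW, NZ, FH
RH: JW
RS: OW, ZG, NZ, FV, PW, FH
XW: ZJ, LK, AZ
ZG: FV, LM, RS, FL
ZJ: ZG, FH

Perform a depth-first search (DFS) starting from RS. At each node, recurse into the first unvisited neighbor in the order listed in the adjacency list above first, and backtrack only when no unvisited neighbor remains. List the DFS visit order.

RS, OW, RH, JW, FV, FL, XW, ZJ, ZG, LM, FH, LK, PW, NZ, AZ

Visit RS
RS → OW
OW → RH
RH → JW
JW → FV
FV → FL
FL → XW
XW → ZJ
ZJ → ZG
ZG → LM
ZJ → FH
FH → LK
FH → PW
PW → NZ
XW → AZ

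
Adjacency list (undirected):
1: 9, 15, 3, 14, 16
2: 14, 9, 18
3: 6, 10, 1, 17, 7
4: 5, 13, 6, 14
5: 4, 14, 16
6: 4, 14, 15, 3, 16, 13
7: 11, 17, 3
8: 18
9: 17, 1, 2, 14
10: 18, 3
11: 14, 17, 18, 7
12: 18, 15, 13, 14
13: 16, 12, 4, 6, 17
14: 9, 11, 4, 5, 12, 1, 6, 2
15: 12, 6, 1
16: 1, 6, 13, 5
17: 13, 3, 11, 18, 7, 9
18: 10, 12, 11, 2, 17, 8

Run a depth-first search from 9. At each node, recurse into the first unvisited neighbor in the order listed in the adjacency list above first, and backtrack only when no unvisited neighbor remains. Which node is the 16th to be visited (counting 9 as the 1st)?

7

Visit 9
9 → 17
17 → 13
13 → 16
16 → 1
1 → 15
15 → 12
12 → 18
18 → 10
10 → 3
3 → 6
6 → 4
4 → 5
5 → 14
14 → 11
11 → 7
14 → 2
18 → 8

Visit order: 9, 17, 13, 16, 1, 15, 12, 18, 10, 3, 6, 4, 5, 14, 11, 7, 2, 8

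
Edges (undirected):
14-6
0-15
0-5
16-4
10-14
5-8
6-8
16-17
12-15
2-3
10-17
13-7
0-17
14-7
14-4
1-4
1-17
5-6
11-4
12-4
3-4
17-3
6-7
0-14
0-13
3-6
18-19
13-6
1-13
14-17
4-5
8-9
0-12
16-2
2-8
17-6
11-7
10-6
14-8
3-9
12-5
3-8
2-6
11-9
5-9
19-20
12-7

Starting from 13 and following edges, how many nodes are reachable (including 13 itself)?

BFS from 13 visits: 13, 7, 6, 1, 0, 14, 12, 11, 17, 10, 8, 5, 3, 2, 4, 15, 9, 16
Reachable nodes: 18 of 21 total.

18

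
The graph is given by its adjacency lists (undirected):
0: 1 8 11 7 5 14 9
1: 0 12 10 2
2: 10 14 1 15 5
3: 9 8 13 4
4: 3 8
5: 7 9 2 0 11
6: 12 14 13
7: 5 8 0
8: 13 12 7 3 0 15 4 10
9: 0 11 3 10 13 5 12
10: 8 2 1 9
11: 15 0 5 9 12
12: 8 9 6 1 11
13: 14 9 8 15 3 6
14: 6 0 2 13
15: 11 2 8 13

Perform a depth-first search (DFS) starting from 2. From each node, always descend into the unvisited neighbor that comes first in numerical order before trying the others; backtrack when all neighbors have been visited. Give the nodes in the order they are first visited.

Visit 2
2 → 1
1 → 0
0 → 5
5 → 7
7 → 8
8 → 3
3 → 4
3 → 9
9 → 10
9 → 11
11 → 12
12 → 6
6 → 13
13 → 14
13 → 15

2, 1, 0, 5, 7, 8, 3, 4, 9, 10, 11, 12, 6, 13, 14, 15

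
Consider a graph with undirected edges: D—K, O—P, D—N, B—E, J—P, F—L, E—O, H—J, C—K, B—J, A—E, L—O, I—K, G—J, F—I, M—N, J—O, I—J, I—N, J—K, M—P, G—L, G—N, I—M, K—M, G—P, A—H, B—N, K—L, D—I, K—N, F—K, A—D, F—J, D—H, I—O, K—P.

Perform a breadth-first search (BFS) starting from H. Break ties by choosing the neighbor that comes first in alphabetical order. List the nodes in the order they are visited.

H, A, D, J, E, I, K, N, B, F, G, O, P, M, C, L

Visit H; enqueue A, D, J → queue [A, D, J]
Visit A; enqueue E → queue [D, J, E]
Visit D; enqueue I, K, N → queue [J, E, I, K, N]
Visit J; enqueue B, F, G, O, P → queue [E, I, K, N, B, F, G, O, P]
Visit E → queue [I, K, N, B, F, G, O, P]
Visit I; enqueue M → queue [K, N, B, F, G, O, P, M]
Visit K; enqueue C, L → queue [N, B, F, G, O, P, M, C, L]
Visit N → queue [B, F, G, O, P, M, C, L]
Visit B → queue [F, G, O, P, M, C, L]
Visit F → queue [G, O, P, M, C, L]
Visit G → queue [O, P, M, C, L]
Visit O → queue [P, M, C, L]
Visit P → queue [M, C, L]
Visit M → queue [C, L]
Visit C → queue [L]
Visit L → queue []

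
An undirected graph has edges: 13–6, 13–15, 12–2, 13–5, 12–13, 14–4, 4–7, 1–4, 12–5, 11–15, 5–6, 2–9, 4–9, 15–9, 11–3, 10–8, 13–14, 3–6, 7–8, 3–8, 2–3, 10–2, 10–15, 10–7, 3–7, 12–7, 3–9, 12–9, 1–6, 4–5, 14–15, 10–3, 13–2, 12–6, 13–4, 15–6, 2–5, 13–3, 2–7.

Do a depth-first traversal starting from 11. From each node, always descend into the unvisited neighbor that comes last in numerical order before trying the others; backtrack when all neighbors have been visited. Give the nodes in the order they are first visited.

11 → 15 → 14 → 13 → 12 → 9 → 4 → 7 → 10 → 8 → 3 → 6 → 5 → 2 → 1

Visit 11
11 → 15
15 → 14
14 → 13
13 → 12
12 → 9
9 → 4
4 → 7
7 → 10
10 → 8
8 → 3
3 → 6
6 → 5
5 → 2
6 → 1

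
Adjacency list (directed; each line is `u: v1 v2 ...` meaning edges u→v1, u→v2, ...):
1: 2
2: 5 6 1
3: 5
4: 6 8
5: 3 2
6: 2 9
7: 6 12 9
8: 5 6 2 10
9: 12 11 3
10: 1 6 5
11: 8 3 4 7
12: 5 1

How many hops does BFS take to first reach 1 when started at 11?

3

Level 0: 11
Level 1: 3, 4, 7, 8
Level 2: 2, 5, 6, 9, 10, 12
Level 3: 1
1 first appears at level 3.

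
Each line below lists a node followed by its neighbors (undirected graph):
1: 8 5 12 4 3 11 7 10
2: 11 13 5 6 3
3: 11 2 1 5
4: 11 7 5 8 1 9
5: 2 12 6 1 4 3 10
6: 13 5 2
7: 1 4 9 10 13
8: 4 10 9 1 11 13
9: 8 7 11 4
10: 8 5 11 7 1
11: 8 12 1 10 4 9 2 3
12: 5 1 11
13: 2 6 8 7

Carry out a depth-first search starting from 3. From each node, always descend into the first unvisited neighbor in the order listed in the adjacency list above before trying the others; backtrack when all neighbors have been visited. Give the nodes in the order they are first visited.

3, 11, 8, 4, 7, 1, 5, 2, 13, 6, 12, 10, 9

Visit 3
3 → 11
11 → 8
8 → 4
4 → 7
7 → 1
1 → 5
5 → 2
2 → 13
13 → 6
5 → 12
5 → 10
7 → 9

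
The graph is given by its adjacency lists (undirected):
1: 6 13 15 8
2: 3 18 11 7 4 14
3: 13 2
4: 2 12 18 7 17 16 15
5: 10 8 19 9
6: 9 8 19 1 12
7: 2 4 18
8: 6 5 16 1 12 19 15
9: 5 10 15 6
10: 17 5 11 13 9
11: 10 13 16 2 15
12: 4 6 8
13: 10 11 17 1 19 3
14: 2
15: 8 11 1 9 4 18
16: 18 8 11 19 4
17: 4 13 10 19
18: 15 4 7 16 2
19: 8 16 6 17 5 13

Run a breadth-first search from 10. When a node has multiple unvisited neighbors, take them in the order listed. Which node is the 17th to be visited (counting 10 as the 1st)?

Visit 10; enqueue 17, 5, 11, 13, 9 → queue [17, 5, 11, 13, 9]
Visit 17; enqueue 4, 19 → queue [5, 11, 13, 9, 4, 19]
Visit 5; enqueue 8 → queue [11, 13, 9, 4, 19, 8]
Visit 11; enqueue 16, 2, 15 → queue [13, 9, 4, 19, 8, 16, 2, 15]
Visit 13; enqueue 1, 3 → queue [9, 4, 19, 8, 16, 2, 15, 1, 3]
Visit 9; enqueue 6 → queue [4, 19, 8, 16, 2, 15, 1, 3, 6]
Visit 4; enqueue 12, 18, 7 → queue [19, 8, 16, 2, 15, 1, 3, 6, 12, 18, 7]
Visit 19 → queue [8, 16, 2, 15, 1, 3, 6, 12, 18, 7]
Visit 8 → queue [16, 2, 15, 1, 3, 6, 12, 18, 7]
Visit 16 → queue [2, 15, 1, 3, 6, 12, 18, 7]
Visit 2; enqueue 14 → queue [15, 1, 3, 6, 12, 18, 7, 14]
Visit 15 → queue [1, 3, 6, 12, 18, 7, 14]
Visit 1 → queue [3, 6, 12, 18, 7, 14]
Visit 3 → queue [6, 12, 18, 7, 14]
Visit 6 → queue [12, 18, 7, 14]
Visit 12 → queue [18, 7, 14]
Visit 18 → queue [7, 14]
Visit 7 → queue [14]
Visit 14 → queue []

Visit order: 10, 17, 5, 11, 13, 9, 4, 19, 8, 16, 2, 15, 1, 3, 6, 12, 18, 7, 14

18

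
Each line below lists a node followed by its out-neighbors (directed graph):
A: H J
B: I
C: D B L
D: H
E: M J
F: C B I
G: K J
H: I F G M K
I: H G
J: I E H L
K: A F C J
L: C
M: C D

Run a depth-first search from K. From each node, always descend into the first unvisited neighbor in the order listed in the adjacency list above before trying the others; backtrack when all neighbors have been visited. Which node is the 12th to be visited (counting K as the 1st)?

Visit K
K → A
A → H
H → I
I → G
G → J
J → E
E → M
M → C
C → D
C → B
C → L
H → F

Visit order: K, A, H, I, G, J, E, M, C, D, B, L, F

L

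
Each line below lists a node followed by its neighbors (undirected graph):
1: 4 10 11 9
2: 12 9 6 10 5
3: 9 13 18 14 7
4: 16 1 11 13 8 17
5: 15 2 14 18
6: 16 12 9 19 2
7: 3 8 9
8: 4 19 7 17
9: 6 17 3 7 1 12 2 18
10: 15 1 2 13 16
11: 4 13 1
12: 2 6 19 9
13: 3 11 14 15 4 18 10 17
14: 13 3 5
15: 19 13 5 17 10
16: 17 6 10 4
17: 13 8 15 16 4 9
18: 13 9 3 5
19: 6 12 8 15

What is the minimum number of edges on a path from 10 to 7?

3

Level 0: 10
Level 1: 1, 2, 13, 15, 16
Level 2: 3, 4, 5, 6, 9, 11, 12, 14, 17, 18, 19
Level 3: 7, 8
7 first appears at level 3.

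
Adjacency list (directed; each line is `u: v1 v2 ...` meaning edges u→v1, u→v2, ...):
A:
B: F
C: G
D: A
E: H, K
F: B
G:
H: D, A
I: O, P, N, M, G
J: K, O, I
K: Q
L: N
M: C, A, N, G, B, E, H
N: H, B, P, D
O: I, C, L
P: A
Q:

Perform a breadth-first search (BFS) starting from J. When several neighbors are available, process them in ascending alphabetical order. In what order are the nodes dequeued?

J -> I -> K -> O -> G -> M -> N -> P -> Q -> C -> L -> A -> B -> E -> H -> D -> F

Visit J; enqueue I, K, O → queue [I, K, O]
Visit I; enqueue G, M, N, P → queue [K, O, G, M, N, P]
Visit K; enqueue Q → queue [O, G, M, N, P, Q]
Visit O; enqueue C, L → queue [G, M, N, P, Q, C, L]
Visit G → queue [M, N, P, Q, C, L]
Visit M; enqueue A, B, E, H → queue [N, P, Q, C, L, A, B, E, H]
Visit N; enqueue D → queue [P, Q, C, L, A, B, E, H, D]
Visit P → queue [Q, C, L, A, B, E, H, D]
Visit Q → queue [C, L, A, B, E, H, D]
Visit C → queue [L, A, B, E, H, D]
Visit L → queue [A, B, E, H, D]
Visit A → queue [B, E, H, D]
Visit B; enqueue F → queue [E, H, D, F]
Visit E → queue [H, D, F]
Visit H → queue [D, F]
Visit D → queue [F]
Visit F → queue []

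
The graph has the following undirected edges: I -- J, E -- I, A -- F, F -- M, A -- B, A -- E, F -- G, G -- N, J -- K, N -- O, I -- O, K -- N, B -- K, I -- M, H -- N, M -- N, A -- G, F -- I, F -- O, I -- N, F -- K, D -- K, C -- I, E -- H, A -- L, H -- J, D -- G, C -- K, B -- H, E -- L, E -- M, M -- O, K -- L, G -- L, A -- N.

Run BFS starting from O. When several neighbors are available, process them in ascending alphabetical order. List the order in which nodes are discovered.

O -> F -> I -> M -> N -> A -> G -> K -> C -> E -> J -> H -> B -> L -> D

Visit O; enqueue F, I, M, N → queue [F, I, M, N]
Visit F; enqueue A, G, K → queue [I, M, N, A, G, K]
Visit I; enqueue C, E, J → queue [M, N, A, G, K, C, E, J]
Visit M → queue [N, A, G, K, C, E, J]
Visit N; enqueue H → queue [A, G, K, C, E, J, H]
Visit A; enqueue B, L → queue [G, K, C, E, J, H, B, L]
Visit G; enqueue D → queue [K, C, E, J, H, B, L, D]
Visit K → queue [C, E, J, H, B, L, D]
Visit C → queue [E, J, H, B, L, D]
Visit E → queue [J, H, B, L, D]
Visit J → queue [H, B, L, D]
Visit H → queue [B, L, D]
Visit B → queue [L, D]
Visit L → queue [D]
Visit D → queue []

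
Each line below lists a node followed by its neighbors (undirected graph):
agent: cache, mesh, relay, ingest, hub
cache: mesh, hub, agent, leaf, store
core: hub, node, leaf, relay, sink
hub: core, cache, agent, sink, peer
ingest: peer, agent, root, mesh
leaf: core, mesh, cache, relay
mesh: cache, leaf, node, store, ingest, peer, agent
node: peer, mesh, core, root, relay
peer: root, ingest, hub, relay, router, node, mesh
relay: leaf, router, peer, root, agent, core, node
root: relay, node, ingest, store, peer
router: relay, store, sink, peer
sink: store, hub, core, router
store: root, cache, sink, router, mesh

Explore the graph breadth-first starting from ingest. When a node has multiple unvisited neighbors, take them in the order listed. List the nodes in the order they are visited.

ingest → peer → agent → root → mesh → hub → relay → router → node → cache → store → leaf → core → sink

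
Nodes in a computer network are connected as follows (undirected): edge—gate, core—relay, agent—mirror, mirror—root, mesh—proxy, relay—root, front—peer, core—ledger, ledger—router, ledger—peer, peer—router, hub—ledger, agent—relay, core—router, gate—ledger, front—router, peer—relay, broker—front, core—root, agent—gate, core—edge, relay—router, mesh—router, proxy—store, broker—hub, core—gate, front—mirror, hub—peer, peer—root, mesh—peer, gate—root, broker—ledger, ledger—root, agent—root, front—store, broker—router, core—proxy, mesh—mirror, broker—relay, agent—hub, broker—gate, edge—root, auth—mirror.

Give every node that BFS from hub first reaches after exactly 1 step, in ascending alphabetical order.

agent, broker, ledger, peer

Level 0: hub
Level 1: agent, broker, ledger, peer
Level 2: core, front, gate, mesh, mirror, relay, root, router
Level 3: auth, edge, proxy, store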